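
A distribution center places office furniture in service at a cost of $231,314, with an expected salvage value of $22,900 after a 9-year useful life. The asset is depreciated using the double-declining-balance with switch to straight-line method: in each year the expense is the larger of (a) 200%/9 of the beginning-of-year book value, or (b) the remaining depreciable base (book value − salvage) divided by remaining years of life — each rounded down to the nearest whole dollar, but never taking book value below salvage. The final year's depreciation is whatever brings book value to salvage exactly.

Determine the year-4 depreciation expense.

$24,185

Depreciable base = $231,314 − $22,900 = $208,414.
Year 1: DB = ⌊$231,314 × 200%/9⌋ = $51,403; SL = ⌊$208,414/9⌋ = $23,157 → take DB $51,403. Book value $179,911.
Year 2: DB = ⌊$179,911 × 200%/9⌋ = $39,980; SL = ⌊$157,011/8⌋ = $19,626 → take DB $39,980. Book value $139,931.
Year 3: DB = ⌊$139,931 × 200%/9⌋ = $31,095; SL = ⌊$117,031/7⌋ = $16,718 → take DB $31,095. Book value $108,836.
Year 4: DB = ⌊$108,836 × 200%/9⌋ = $24,185; SL = ⌊$85,936/6⌋ = $14,322 → take DB $24,185. Book value $84,651.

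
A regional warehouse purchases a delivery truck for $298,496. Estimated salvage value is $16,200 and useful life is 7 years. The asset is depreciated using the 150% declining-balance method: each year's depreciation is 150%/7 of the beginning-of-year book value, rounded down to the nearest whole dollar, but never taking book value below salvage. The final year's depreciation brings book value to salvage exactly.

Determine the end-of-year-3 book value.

Depreciable base = $298,496 − $16,200 = $282,296.
Year 1: ⌊$298,496 × 150%/7⌋ = $63,963. Book value $234,533.
Year 2: ⌊$234,533 × 150%/7⌋ = $50,257. Book value $184,276.
Year 3: ⌊$184,276 × 150%/7⌋ = $39,487. Book value $144,789.

$144,789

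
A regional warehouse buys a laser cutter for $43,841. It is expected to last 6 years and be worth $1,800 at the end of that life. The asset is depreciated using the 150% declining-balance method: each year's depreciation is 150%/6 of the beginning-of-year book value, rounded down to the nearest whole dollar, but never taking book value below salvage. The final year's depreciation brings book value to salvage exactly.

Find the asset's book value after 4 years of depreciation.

Depreciable base = $43,841 − $1,800 = $42,041.
Year 1: ⌊$43,841 × 150%/6⌋ = $10,960. Book value $32,881.
Year 2: ⌊$32,881 × 150%/6⌋ = $8,220. Book value $24,661.
Year 3: ⌊$24,661 × 150%/6⌋ = $6,165. Book value $18,496.
Year 4: ⌊$18,496 × 150%/6⌋ = $4,624. Book value $13,872.

$13,872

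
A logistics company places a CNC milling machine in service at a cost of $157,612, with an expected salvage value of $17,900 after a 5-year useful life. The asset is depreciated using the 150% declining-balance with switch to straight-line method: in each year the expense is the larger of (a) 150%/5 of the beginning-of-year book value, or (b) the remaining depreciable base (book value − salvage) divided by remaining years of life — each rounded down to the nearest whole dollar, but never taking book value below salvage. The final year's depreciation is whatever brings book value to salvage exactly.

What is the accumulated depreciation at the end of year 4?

$121,631

Depreciable base = $157,612 − $17,900 = $139,712.
Year 1: DB = ⌊$157,612 × 150%/5⌋ = $47,283; SL = ⌊$139,712/5⌋ = $27,942 → take DB $47,283. Book value $110,329.
Year 2: DB = ⌊$110,329 × 150%/5⌋ = $33,098; SL = ⌊$92,429/4⌋ = $23,107 → take DB $33,098. Book value $77,231.
Year 3: DB = ⌊$77,231 × 150%/5⌋ = $23,169; SL = ⌊$59,331/3⌋ = $19,777 → take DB $23,169. Book value $54,062.
Year 4: DB = ⌊$54,062 × 150%/5⌋ = $16,218; SL = ⌊$36,162/2⌋ = $18,081 → take SL $18,081. Book value $35,981.
Accumulated through year 4 = $157,612 − $35,981 = $121,631.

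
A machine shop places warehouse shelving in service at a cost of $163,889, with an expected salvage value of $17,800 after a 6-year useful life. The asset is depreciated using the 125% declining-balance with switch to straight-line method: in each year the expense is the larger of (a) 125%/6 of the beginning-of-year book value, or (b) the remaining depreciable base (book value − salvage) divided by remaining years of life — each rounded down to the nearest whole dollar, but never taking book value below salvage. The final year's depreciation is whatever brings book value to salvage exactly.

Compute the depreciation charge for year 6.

$21,173

Depreciable base = $163,889 − $17,800 = $146,089.
Year 1: DB = ⌊$163,889 × 125%/6⌋ = $34,143; SL = ⌊$146,089/6⌋ = $24,348 → take DB $34,143. Book value $129,746.
Year 2: DB = ⌊$129,746 × 125%/6⌋ = $27,030; SL = ⌊$111,946/5⌋ = $22,389 → take DB $27,030. Book value $102,716.
Year 3: DB = ⌊$102,716 × 125%/6⌋ = $21,399; SL = ⌊$84,916/4⌋ = $21,229 → take DB $21,399. Book value $81,317.
Year 4: DB = ⌊$81,317 × 125%/6⌋ = $16,941; SL = ⌊$63,517/3⌋ = $21,172 → take SL $21,172. Book value $60,145.
Year 5: DB = ⌊$60,145 × 125%/6⌋ = $12,530; SL = ⌊$42,345/2⌋ = $21,172 → take SL $21,172. Book value $38,973.
Year 6 (final): $38,973 − $17,800 = $21,173. Book value $17,800.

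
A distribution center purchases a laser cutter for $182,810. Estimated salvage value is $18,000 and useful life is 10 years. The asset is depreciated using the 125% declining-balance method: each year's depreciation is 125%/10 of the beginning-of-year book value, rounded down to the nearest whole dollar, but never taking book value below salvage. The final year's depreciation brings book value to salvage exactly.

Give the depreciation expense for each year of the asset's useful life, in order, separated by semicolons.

$22,851; $19,994; $17,495; $15,308; $13,395; $11,720; $10,255; $8,974; $7,852; $36,966

Depreciable base = $182,810 − $18,000 = $164,810.
Year 1: ⌊$182,810 × 125%/10⌋ = $22,851. Book value $159,959.
Year 2: ⌊$159,959 × 125%/10⌋ = $19,994. Book value $139,965.
Year 3: ⌊$139,965 × 125%/10⌋ = $17,495. Book value $122,470.
Year 4: ⌊$122,470 × 125%/10⌋ = $15,308. Book value $107,162.
Year 5: ⌊$107,162 × 125%/10⌋ = $13,395. Book value $93,767.
Year 6: ⌊$93,767 × 125%/10⌋ = $11,720. Book value $82,047.
Year 7: ⌊$82,047 × 125%/10⌋ = $10,255. Book value $71,792.
Year 8: ⌊$71,792 × 125%/10⌋ = $8,974. Book value $62,818.
Year 9: ⌊$62,818 × 125%/10⌋ = $7,852. Book value $54,966.
Year 10 (final): $54,966 − $18,000 = $36,966. Book value $18,000.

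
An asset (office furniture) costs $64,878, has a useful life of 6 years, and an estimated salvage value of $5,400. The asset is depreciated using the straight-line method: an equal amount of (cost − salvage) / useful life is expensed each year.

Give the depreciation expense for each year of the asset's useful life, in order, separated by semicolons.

$9,913; $9,913; $9,913; $9,913; $9,913; $9,913

Depreciable base = $64,878 − $5,400 = $59,478.
Annual expense = $59,478 / 6 = $9,913.
End of year 1: book value $54,965.
End of year 2: book value $45,052.
End of year 3: book value $35,139.
End of year 4: book value $25,226.
End of year 5: book value $15,313.
End of year 6: book value $5,400.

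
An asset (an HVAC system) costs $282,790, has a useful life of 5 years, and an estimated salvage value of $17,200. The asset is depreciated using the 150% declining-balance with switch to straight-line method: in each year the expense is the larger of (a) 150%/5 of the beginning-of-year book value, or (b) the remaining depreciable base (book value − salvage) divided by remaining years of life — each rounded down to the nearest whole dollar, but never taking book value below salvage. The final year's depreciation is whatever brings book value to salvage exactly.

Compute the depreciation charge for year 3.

Depreciable base = $282,790 − $17,200 = $265,590.
Year 1: DB = ⌊$282,790 × 150%/5⌋ = $84,837; SL = ⌊$265,590/5⌋ = $53,118 → take DB $84,837. Book value $197,953.
Year 2: DB = ⌊$197,953 × 150%/5⌋ = $59,385; SL = ⌊$180,753/4⌋ = $45,188 → take DB $59,385. Book value $138,568.
Year 3: DB = ⌊$138,568 × 150%/5⌋ = $41,570; SL = ⌊$121,368/3⌋ = $40,456 → take DB $41,570. Book value $96,998.

$41,570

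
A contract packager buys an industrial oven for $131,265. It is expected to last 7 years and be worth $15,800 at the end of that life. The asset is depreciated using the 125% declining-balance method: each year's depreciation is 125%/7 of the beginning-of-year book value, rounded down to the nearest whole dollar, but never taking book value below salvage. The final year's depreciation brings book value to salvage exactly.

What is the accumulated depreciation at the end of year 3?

Depreciable base = $131,265 − $15,800 = $115,465.
Year 1: ⌊$131,265 × 125%/7⌋ = $23,440. Book value $107,825.
Year 2: ⌊$107,825 × 125%/7⌋ = $19,254. Book value $88,571.
Year 3: ⌊$88,571 × 125%/7⌋ = $15,816. Book value $72,755.
Accumulated through year 3 = $131,265 − $72,755 = $58,510.

$58,510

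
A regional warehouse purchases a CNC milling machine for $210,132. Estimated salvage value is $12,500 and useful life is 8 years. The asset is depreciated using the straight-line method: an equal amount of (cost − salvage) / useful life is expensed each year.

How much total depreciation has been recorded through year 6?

Depreciable base = $210,132 − $12,500 = $197,632.
Annual expense = $197,632 / 8 = $24,704.
End of year 1: book value $185,428.
End of year 2: book value $160,724.
End of year 3: book value $136,020.
End of year 4: book value $111,316.
End of year 5: book value $86,612.
End of year 6: book value $61,908.
Accumulated through year 6 = $210,132 − $61,908 = $148,224.

$148,224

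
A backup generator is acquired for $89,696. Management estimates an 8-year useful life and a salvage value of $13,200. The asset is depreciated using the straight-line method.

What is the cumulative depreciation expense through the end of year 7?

Depreciable base = $89,696 − $13,200 = $76,496.
Annual expense = $76,496 / 8 = $9,562.
End of year 1: book value $80,134.
End of year 2: book value $70,572.
End of year 3: book value $61,010.
End of year 4: book value $51,448.
End of year 5: book value $41,886.
End of year 6: book value $32,324.
End of year 7: book value $22,762.
Accumulated through year 7 = $89,696 − $22,762 = $66,934.

$66,934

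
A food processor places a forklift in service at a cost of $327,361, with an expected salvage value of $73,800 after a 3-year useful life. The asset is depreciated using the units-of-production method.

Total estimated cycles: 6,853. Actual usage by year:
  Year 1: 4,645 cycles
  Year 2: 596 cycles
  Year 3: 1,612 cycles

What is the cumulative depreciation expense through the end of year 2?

$193,917

Depreciable base = $327,361 − $73,800 = $253,561.
Rate = $253,561 / 6,853 cycles = $37 per cycle.
Year 1: 4,645 × $37 = $171,865. Book value $155,496.
Year 2: 596 × $37 = $22,052. Book value $133,444.
Accumulated through year 2 = $327,361 − $133,444 = $193,917.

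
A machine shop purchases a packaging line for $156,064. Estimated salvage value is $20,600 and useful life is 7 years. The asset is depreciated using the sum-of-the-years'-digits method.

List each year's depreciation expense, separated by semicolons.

$33,866; $29,028; $24,190; $19,352; $14,514; $9,676; $4,838

Depreciable base = $156,064 − $20,600 = $135,464.
Sum of the years' digits = 7+6+5+4+3+2+1 = 28.
Year 1: $135,464 × 7/28 = $33,866. Book value $122,198.
Year 2: $135,464 × 6/28 = $29,028. Book value $93,170.
Year 3: $135,464 × 5/28 = $24,190. Book value $68,980.
Year 4: $135,464 × 4/28 = $19,352. Book value $49,628.
Year 5: $135,464 × 3/28 = $14,514. Book value $35,114.
Year 6: $135,464 × 2/28 = $9,676. Book value $25,438.
Year 7: $135,464 × 1/28 = $4,838. Book value $20,600.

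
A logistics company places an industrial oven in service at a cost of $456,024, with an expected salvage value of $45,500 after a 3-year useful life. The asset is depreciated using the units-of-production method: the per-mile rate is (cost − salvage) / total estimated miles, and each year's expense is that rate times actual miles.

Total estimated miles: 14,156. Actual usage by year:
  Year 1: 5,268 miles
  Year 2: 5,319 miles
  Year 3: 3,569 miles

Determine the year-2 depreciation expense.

Depreciable base = $456,024 − $45,500 = $410,524.
Rate = $410,524 / 14,156 miles = $29 per mile.
Year 1: 5,268 × $29 = $152,772. Book value $303,252.
Year 2: 5,319 × $29 = $154,251. Book value $149,001.

$154,251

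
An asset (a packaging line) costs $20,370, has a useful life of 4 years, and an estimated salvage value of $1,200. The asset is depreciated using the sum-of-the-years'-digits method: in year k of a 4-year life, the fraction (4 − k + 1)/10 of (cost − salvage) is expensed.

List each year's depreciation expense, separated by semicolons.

Depreciable base = $20,370 − $1,200 = $19,170.
Sum of the years' digits = 4+3+2+1 = 10.
Year 1: $19,170 × 4/10 = $7,668. Book value $12,702.
Year 2: $19,170 × 3/10 = $5,751. Book value $6,951.
Year 3: $19,170 × 2/10 = $3,834. Book value $3,117.
Year 4: $19,170 × 1/10 = $1,917. Book value $1,200.

$7,668; $5,751; $3,834; $1,917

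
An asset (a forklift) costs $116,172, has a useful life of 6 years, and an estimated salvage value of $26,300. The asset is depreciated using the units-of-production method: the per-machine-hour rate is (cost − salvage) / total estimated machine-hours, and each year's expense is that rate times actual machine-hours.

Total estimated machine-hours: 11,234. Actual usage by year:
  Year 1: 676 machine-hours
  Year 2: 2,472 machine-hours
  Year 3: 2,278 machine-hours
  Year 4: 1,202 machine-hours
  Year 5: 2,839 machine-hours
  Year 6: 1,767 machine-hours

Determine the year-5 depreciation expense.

Depreciable base = $116,172 − $26,300 = $89,872.
Rate = $89,872 / 11,234 machine-hours = $8 per machine-hour.
Year 1: 676 × $8 = $5,408. Book value $110,764.
Year 2: 2,472 × $8 = $19,776. Book value $90,988.
Year 3: 2,278 × $8 = $18,224. Book value $72,764.
Year 4: 1,202 × $8 = $9,616. Book value $63,148.
Year 5: 2,839 × $8 = $22,712. Book value $40,436.

$22,712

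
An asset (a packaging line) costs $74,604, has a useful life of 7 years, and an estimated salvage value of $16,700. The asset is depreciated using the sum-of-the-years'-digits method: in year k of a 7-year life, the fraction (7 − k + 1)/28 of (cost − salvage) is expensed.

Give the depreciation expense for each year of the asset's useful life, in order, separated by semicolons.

$14,476; $12,408; $10,340; $8,272; $6,204; $4,136; $2,068

Depreciable base = $74,604 − $16,700 = $57,904.
Sum of the years' digits = 7+6+5+4+3+2+1 = 28.
Year 1: $57,904 × 7/28 = $14,476. Book value $60,128.
Year 2: $57,904 × 6/28 = $12,408. Book value $47,720.
Year 3: $57,904 × 5/28 = $10,340. Book value $37,380.
Year 4: $57,904 × 4/28 = $8,272. Book value $29,108.
Year 5: $57,904 × 3/28 = $6,204. Book value $22,904.
Year 6: $57,904 × 2/28 = $4,136. Book value $18,768.
Year 7: $57,904 × 1/28 = $2,068. Book value $16,700.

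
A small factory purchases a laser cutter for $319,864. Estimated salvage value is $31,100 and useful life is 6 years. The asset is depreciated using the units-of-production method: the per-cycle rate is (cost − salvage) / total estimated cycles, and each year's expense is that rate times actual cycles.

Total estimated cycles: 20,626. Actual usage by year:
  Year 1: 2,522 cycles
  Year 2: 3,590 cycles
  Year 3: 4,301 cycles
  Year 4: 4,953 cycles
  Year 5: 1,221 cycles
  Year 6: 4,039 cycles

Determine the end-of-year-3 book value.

Depreciable base = $319,864 − $31,100 = $288,764.
Rate = $288,764 / 20,626 cycles = $14 per cycle.
Year 1: 2,522 × $14 = $35,308. Book value $284,556.
Year 2: 3,590 × $14 = $50,260. Book value $234,296.
Year 3: 4,301 × $14 = $60,214. Book value $174,082.

$174,082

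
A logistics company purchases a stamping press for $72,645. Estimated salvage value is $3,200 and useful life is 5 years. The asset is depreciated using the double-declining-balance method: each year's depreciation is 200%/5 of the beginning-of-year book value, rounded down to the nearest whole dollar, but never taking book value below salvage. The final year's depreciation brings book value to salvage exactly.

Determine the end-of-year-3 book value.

Depreciable base = $72,645 − $3,200 = $69,445.
Year 1: ⌊$72,645 × 200%/5⌋ = $29,058. Book value $43,587.
Year 2: ⌊$43,587 × 200%/5⌋ = $17,434. Book value $26,153.
Year 3: ⌊$26,153 × 200%/5⌋ = $10,461. Book value $15,692.

$15,692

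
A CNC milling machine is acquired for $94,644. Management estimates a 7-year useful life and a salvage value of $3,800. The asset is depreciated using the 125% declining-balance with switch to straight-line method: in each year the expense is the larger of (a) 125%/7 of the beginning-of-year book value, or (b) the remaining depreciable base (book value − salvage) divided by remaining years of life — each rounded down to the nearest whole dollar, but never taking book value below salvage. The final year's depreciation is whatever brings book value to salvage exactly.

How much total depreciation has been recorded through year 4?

Depreciable base = $94,644 − $3,800 = $90,844.
Year 1: DB = ⌊$94,644 × 125%/7⌋ = $16,900; SL = ⌊$90,844/7⌋ = $12,977 → take DB $16,900. Book value $77,744.
Year 2: DB = ⌊$77,744 × 125%/7⌋ = $13,882; SL = ⌊$73,944/6⌋ = $12,324 → take DB $13,882. Book value $63,862.
Year 3: DB = ⌊$63,862 × 125%/7⌋ = $11,403; SL = ⌊$60,062/5⌋ = $12,012 → take SL $12,012. Book value $51,850.
Year 4: DB = ⌊$51,850 × 125%/7⌋ = $9,258; SL = ⌊$48,050/4⌋ = $12,012 → take SL $12,012. Book value $39,838.
Accumulated through year 4 = $94,644 − $39,838 = $54,806.

$54,806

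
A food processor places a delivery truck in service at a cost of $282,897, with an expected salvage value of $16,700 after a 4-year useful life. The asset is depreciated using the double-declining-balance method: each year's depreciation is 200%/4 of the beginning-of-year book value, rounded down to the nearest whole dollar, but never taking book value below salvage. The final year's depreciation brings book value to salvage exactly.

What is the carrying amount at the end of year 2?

$70,725

Depreciable base = $282,897 − $16,700 = $266,197.
Year 1: ⌊$282,897 × 200%/4⌋ = $141,448. Book value $141,449.
Year 2: ⌊$141,449 × 200%/4⌋ = $70,724. Book value $70,725.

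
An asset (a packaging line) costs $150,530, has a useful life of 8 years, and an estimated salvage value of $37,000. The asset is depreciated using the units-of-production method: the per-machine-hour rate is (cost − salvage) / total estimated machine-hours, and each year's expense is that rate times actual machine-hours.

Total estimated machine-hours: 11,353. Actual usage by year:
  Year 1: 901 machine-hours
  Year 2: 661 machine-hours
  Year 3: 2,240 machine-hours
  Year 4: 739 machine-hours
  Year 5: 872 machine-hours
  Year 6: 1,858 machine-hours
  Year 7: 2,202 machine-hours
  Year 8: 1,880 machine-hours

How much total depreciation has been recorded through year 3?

Depreciable base = $150,530 − $37,000 = $113,530.
Rate = $113,530 / 11,353 machine-hours = $10 per machine-hour.
Year 1: 901 × $10 = $9,010. Book value $141,520.
Year 2: 661 × $10 = $6,610. Book value $134,910.
Year 3: 2,240 × $10 = $22,400. Book value $112,510.
Accumulated through year 3 = $150,530 − $112,510 = $38,020.

$38,020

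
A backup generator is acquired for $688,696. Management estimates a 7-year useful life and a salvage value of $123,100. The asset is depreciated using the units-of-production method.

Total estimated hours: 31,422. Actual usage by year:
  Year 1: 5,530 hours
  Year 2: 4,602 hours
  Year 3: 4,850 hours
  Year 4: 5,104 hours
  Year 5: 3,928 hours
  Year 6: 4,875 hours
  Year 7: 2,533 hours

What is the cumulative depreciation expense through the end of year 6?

Depreciable base = $688,696 − $123,100 = $565,596.
Rate = $565,596 / 31,422 hours = $18 per hour.
Year 1: 5,530 × $18 = $99,540. Book value $589,156.
Year 2: 4,602 × $18 = $82,836. Book value $506,320.
Year 3: 4,850 × $18 = $87,300. Book value $419,020.
Year 4: 5,104 × $18 = $91,872. Book value $327,148.
Year 5: 3,928 × $18 = $70,704. Book value $256,444.
Year 6: 4,875 × $18 = $87,750. Book value $168,694.
Accumulated through year 6 = $688,696 − $168,694 = $520,002.

$520,002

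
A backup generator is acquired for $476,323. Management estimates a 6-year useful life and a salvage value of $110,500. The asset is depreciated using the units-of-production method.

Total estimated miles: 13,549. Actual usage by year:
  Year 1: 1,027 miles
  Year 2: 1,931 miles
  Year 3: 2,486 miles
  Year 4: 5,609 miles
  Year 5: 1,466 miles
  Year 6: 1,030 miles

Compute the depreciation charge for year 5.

Depreciable base = $476,323 − $110,500 = $365,823.
Rate = $365,823 / 13,549 miles = $27 per mile.
Year 1: 1,027 × $27 = $27,729. Book value $448,594.
Year 2: 1,931 × $27 = $52,137. Book value $396,457.
Year 3: 2,486 × $27 = $67,122. Book value $329,335.
Year 4: 5,609 × $27 = $151,443. Book value $177,892.
Year 5: 1,466 × $27 = $39,582. Book value $138,310.

$39,582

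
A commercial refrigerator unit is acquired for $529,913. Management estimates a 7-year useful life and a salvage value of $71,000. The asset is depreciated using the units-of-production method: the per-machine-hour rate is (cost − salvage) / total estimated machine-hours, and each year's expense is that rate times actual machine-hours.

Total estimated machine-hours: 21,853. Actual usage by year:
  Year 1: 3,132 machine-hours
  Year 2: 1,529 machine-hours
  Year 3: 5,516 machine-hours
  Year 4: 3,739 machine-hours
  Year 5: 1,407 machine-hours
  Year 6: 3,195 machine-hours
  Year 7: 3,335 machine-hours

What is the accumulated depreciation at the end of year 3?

$213,717

Depreciable base = $529,913 − $71,000 = $458,913.
Rate = $458,913 / 21,853 machine-hours = $21 per machine-hour.
Year 1: 3,132 × $21 = $65,772. Book value $464,141.
Year 2: 1,529 × $21 = $32,109. Book value $432,032.
Year 3: 5,516 × $21 = $115,836. Book value $316,196.
Accumulated through year 3 = $529,913 − $316,196 = $213,717.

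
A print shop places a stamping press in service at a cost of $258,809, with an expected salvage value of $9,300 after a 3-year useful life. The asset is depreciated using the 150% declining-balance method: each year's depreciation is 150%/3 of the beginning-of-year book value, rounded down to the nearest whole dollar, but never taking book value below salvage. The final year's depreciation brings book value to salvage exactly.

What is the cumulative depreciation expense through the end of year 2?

$194,106

Depreciable base = $258,809 − $9,300 = $249,509.
Year 1: ⌊$258,809 × 150%/3⌋ = $129,404. Book value $129,405.
Year 2: ⌊$129,405 × 150%/3⌋ = $64,702. Book value $64,703.
Accumulated through year 2 = $258,809 − $64,703 = $194,106.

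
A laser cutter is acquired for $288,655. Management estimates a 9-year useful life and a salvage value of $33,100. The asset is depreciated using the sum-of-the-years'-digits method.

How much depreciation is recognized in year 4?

Depreciable base = $288,655 − $33,100 = $255,555.
Sum of the years' digits = 9+8+7+6+5+4+3+2+1 = 45.
Year 1: $255,555 × 9/45 = $51,111. Book value $237,544.
Year 2: $255,555 × 8/45 = $45,432. Book value $192,112.
Year 3: $255,555 × 7/45 = $39,753. Book value $152,359.
Year 4: $255,555 × 6/45 = $34,074. Book value $118,285.

$34,074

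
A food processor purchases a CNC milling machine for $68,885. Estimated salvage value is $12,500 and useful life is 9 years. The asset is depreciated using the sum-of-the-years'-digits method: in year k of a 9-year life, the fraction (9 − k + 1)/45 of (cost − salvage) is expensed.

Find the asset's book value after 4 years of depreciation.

$31,295

Depreciable base = $68,885 − $12,500 = $56,385.
Sum of the years' digits = 9+8+7+6+5+4+3+2+1 = 45.
Year 1: $56,385 × 9/45 = $11,277. Book value $57,608.
Year 2: $56,385 × 8/45 = $10,024. Book value $47,584.
Year 3: $56,385 × 7/45 = $8,771. Book value $38,813.
Year 4: $56,385 × 6/45 = $7,518. Book value $31,295.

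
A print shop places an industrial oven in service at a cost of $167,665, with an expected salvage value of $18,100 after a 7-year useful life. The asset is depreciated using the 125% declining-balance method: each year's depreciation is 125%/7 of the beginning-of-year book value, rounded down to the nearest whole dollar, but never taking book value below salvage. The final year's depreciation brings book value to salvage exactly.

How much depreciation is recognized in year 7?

$33,408

Depreciable base = $167,665 − $18,100 = $149,565.
Year 1: ⌊$167,665 × 125%/7⌋ = $29,940. Book value $137,725.
Year 2: ⌊$137,725 × 125%/7⌋ = $24,593. Book value $113,132.
Year 3: ⌊$113,132 × 125%/7⌋ = $20,202. Book value $92,930.
Year 4: ⌊$92,930 × 125%/7⌋ = $16,594. Book value $76,336.
Year 5: ⌊$76,336 × 125%/7⌋ = $13,631. Book value $62,705.
Year 6: ⌊$62,705 × 125%/7⌋ = $11,197. Book value $51,508.
Year 7 (final): $51,508 − $18,100 = $33,408. Book value $18,100.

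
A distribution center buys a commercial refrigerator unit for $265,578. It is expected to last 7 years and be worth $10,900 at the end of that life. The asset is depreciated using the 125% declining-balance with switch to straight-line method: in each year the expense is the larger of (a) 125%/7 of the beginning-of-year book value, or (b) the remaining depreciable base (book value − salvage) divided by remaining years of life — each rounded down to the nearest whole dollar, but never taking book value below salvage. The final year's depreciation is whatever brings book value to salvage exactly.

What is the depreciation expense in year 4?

$33,659

Depreciable base = $265,578 − $10,900 = $254,678.
Year 1: DB = ⌊$265,578 × 125%/7⌋ = $47,424; SL = ⌊$254,678/7⌋ = $36,382 → take DB $47,424. Book value $218,154.
Year 2: DB = ⌊$218,154 × 125%/7⌋ = $38,956; SL = ⌊$207,254/6⌋ = $34,542 → take DB $38,956. Book value $179,198.
Year 3: DB = ⌊$179,198 × 125%/7⌋ = $31,999; SL = ⌊$168,298/5⌋ = $33,659 → take SL $33,659. Book value $145,539.
Year 4: DB = ⌊$145,539 × 125%/7⌋ = $25,989; SL = ⌊$134,639/4⌋ = $33,659 → take SL $33,659. Book value $111,880.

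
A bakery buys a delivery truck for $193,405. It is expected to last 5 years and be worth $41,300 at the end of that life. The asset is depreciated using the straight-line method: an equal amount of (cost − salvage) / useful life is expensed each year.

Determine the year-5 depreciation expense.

$30,421

Depreciable base = $193,405 − $41,300 = $152,105.
Annual expense = $152,105 / 5 = $30,421.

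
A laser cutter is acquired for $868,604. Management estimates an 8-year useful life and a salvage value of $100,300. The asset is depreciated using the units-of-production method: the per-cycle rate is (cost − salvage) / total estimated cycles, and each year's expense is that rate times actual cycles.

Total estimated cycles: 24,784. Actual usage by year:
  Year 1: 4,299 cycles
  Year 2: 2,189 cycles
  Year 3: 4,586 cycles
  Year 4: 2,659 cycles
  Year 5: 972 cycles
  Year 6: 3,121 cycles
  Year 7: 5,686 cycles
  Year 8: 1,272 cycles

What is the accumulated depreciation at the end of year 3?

$343,294

Depreciable base = $868,604 − $100,300 = $768,304.
Rate = $768,304 / 24,784 cycles = $31 per cycle.
Year 1: 4,299 × $31 = $133,269. Book value $735,335.
Year 2: 2,189 × $31 = $67,859. Book value $667,476.
Year 3: 4,586 × $31 = $142,166. Book value $525,310.
Accumulated through year 3 = $868,604 − $525,310 = $343,294.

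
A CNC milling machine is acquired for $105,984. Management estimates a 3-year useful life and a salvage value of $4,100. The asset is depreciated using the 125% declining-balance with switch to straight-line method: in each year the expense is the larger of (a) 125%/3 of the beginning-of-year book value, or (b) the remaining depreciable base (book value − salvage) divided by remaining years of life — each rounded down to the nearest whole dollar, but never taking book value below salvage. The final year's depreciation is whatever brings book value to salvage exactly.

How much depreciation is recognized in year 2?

Depreciable base = $105,984 − $4,100 = $101,884.
Year 1: DB = ⌊$105,984 × 125%/3⌋ = $44,160; SL = ⌊$101,884/3⌋ = $33,961 → take DB $44,160. Book value $61,824.
Year 2: DB = ⌊$61,824 × 125%/3⌋ = $25,760; SL = ⌊$57,724/2⌋ = $28,862 → take SL $28,862. Book value $32,962.

$28,862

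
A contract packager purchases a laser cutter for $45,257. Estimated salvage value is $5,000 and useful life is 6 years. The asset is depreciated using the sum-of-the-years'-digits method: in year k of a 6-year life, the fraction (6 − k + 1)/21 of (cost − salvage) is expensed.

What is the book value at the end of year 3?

Depreciable base = $45,257 − $5,000 = $40,257.
Sum of the years' digits = 6+5+4+3+2+1 = 21.
Year 1: $40,257 × 6/21 = $11,502. Book value $33,755.
Year 2: $40,257 × 5/21 = $9,585. Book value $24,170.
Year 3: $40,257 × 4/21 = $7,668. Book value $16,502.

$16,502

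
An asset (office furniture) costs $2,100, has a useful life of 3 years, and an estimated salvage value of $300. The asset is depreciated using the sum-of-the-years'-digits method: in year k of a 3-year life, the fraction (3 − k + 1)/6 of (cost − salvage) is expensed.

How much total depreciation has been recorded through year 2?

$1,500

Depreciable base = $2,100 − $300 = $1,800.
Sum of the years' digits = 3+2+1 = 6.
Year 1: $1,800 × 3/6 = $900. Book value $1,200.
Year 2: $1,800 × 2/6 = $600. Book value $600.
Accumulated through year 2 = $2,100 − $600 = $1,500.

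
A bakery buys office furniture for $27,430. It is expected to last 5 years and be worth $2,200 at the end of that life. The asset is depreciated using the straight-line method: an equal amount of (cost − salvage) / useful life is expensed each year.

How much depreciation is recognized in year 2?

Depreciable base = $27,430 − $2,200 = $25,230.
Annual expense = $25,230 / 5 = $5,046.

$5,046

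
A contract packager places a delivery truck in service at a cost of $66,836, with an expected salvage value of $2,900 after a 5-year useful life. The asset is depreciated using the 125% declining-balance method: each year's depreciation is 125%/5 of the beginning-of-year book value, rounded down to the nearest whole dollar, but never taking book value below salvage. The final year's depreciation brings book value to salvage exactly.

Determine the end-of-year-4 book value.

$21,148

Depreciable base = $66,836 − $2,900 = $63,936.
Year 1: ⌊$66,836 × 125%/5⌋ = $16,709. Book value $50,127.
Year 2: ⌊$50,127 × 125%/5⌋ = $12,531. Book value $37,596.
Year 3: ⌊$37,596 × 125%/5⌋ = $9,399. Book value $28,197.
Year 4: ⌊$28,197 × 125%/5⌋ = $7,049. Book value $21,148.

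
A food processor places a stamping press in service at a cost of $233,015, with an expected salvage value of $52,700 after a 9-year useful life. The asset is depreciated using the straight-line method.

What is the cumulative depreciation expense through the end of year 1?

$20,035

Depreciable base = $233,015 − $52,700 = $180,315.
Annual expense = $180,315 / 9 = $20,035.
End of year 1: book value $212,980.
Accumulated through year 1 = $233,015 − $212,980 = $20,035.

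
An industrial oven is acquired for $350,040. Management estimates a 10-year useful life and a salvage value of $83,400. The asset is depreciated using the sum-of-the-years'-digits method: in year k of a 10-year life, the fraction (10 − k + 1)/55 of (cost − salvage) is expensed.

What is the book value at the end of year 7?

$112,488

Depreciable base = $350,040 − $83,400 = $266,640.
Sum of the years' digits = 10+9+8+7+6+5+4+3+2+1 = 55.
Year 1: $266,640 × 10/55 = $48,480. Book value $301,560.
Year 2: $266,640 × 9/55 = $43,632. Book value $257,928.
Year 3: $266,640 × 8/55 = $38,784. Book value $219,144.
Year 4: $266,640 × 7/55 = $33,936. Book value $185,208.
Year 5: $266,640 × 6/55 = $29,088. Book value $156,120.
Year 6: $266,640 × 5/55 = $24,240. Book value $131,880.
Year 7: $266,640 × 4/55 = $19,392. Book value $112,488.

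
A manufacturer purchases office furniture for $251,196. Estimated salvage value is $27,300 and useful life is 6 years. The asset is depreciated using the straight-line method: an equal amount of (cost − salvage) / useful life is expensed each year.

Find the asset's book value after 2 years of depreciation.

Depreciable base = $251,196 − $27,300 = $223,896.
Annual expense = $223,896 / 6 = $37,316.
End of year 1: book value $213,880.
End of year 2: book value $176,564.

$176,564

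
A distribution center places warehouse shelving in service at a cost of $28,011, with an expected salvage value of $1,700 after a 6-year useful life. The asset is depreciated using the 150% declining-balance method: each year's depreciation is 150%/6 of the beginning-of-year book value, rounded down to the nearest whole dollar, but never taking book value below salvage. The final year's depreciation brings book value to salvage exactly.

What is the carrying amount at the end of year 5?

Depreciable base = $28,011 − $1,700 = $26,311.
Year 1: ⌊$28,011 × 150%/6⌋ = $7,002. Book value $21,009.
Year 2: ⌊$21,009 × 150%/6⌋ = $5,252. Book value $15,757.
Year 3: ⌊$15,757 × 150%/6⌋ = $3,939. Book value $11,818.
Year 4: ⌊$11,818 × 150%/6⌋ = $2,954. Book value $8,864.
Year 5: ⌊$8,864 × 150%/6⌋ = $2,216. Book value $6,648.

$6,648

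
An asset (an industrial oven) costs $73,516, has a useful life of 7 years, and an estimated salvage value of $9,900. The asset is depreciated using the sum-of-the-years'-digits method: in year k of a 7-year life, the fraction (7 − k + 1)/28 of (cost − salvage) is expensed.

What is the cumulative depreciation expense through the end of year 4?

$49,984

Depreciable base = $73,516 − $9,900 = $63,616.
Sum of the years' digits = 7+6+5+4+3+2+1 = 28.
Year 1: $63,616 × 7/28 = $15,904. Book value $57,612.
Year 2: $63,616 × 6/28 = $13,632. Book value $43,980.
Year 3: $63,616 × 5/28 = $11,360. Book value $32,620.
Year 4: $63,616 × 4/28 = $9,088. Book value $23,532.
Accumulated through year 4 = $73,516 − $23,532 = $49,984.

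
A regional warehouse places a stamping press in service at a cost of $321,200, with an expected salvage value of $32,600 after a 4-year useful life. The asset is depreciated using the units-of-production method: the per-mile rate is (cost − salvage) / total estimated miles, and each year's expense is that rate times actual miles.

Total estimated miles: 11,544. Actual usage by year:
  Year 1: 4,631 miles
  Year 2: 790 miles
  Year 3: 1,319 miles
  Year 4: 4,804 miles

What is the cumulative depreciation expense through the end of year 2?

Depreciable base = $321,200 − $32,600 = $288,600.
Rate = $288,600 / 11,544 miles = $25 per mile.
Year 1: 4,631 × $25 = $115,775. Book value $205,425.
Year 2: 790 × $25 = $19,750. Book value $185,675.
Accumulated through year 2 = $321,200 − $185,675 = $135,525.

$135,525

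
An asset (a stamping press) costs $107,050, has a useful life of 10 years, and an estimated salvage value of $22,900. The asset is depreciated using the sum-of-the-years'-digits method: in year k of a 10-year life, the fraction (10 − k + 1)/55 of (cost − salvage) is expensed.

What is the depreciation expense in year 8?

$4,590

Depreciable base = $107,050 − $22,900 = $84,150.
Sum of the years' digits = 10+9+8+7+6+5+4+3+2+1 = 55.
Year 1: $84,150 × 10/55 = $15,300. Book value $91,750.
Year 2: $84,150 × 9/55 = $13,770. Book value $77,980.
Year 3: $84,150 × 8/55 = $12,240. Book value $65,740.
Year 4: $84,150 × 7/55 = $10,710. Book value $55,030.
Year 5: $84,150 × 6/55 = $9,180. Book value $45,850.
Year 6: $84,150 × 5/55 = $7,650. Book value $38,200.
Year 7: $84,150 × 4/55 = $6,120. Book value $32,080.
Year 8: $84,150 × 3/55 = $4,590. Book value $27,490.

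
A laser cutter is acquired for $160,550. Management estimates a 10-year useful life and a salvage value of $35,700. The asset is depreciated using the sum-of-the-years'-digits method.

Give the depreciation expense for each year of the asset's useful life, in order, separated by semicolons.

Depreciable base = $160,550 − $35,700 = $124,850.
Sum of the years' digits = 10+9+8+7+6+5+4+3+2+1 = 55.
Year 1: $124,850 × 10/55 = $22,700. Book value $137,850.
Year 2: $124,850 × 9/55 = $20,430. Book value $117,420.
Year 3: $124,850 × 8/55 = $18,160. Book value $99,260.
Year 4: $124,850 × 7/55 = $15,890. Book value $83,370.
Year 5: $124,850 × 6/55 = $13,620. Book value $69,750.
Year 6: $124,850 × 5/55 = $11,350. Book value $58,400.
Year 7: $124,850 × 4/55 = $9,080. Book value $49,320.
Year 8: $124,850 × 3/55 = $6,810. Book value $42,510.
Year 9: $124,850 × 2/55 = $4,540. Book value $37,970.
Year 10: $124,850 × 1/55 = $2,270. Book value $35,700.

$22,700; $20,430; $18,160; $15,890; $13,620; $11,350; $9,080; $6,810; $4,540; $2,270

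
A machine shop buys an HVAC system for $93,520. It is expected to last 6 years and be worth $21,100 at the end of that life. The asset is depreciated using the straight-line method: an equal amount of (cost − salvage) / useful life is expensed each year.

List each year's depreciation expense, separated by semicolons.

$12,070; $12,070; $12,070; $12,070; $12,070; $12,070

Depreciable base = $93,520 − $21,100 = $72,420.
Annual expense = $72,420 / 6 = $12,070.
End of year 1: book value $81,450.
End of year 2: book value $69,380.
End of year 3: book value $57,310.
End of year 4: book value $45,240.
End of year 5: book value $33,170.
End of year 6: book value $21,100.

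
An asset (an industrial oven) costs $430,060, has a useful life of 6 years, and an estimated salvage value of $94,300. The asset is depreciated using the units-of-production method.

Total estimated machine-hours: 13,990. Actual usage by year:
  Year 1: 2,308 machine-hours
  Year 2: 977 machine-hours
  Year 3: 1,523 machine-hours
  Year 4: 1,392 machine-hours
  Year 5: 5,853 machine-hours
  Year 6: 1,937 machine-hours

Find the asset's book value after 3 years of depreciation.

$314,668

Depreciable base = $430,060 − $94,300 = $335,760.
Rate = $335,760 / 13,990 machine-hours = $24 per machine-hour.
Year 1: 2,308 × $24 = $55,392. Book value $374,668.
Year 2: 977 × $24 = $23,448. Book value $351,220.
Year 3: 1,523 × $24 = $36,552. Book value $314,668.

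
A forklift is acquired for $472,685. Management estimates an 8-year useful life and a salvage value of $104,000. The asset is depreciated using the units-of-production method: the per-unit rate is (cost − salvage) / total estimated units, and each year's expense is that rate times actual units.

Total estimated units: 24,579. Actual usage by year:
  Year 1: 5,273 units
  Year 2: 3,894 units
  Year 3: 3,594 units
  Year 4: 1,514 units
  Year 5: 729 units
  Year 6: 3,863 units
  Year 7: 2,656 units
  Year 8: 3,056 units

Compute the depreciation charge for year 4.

Depreciable base = $472,685 − $104,000 = $368,685.
Rate = $368,685 / 24,579 units = $15 per unit.
Year 1: 5,273 × $15 = $79,095. Book value $393,590.
Year 2: 3,894 × $15 = $58,410. Book value $335,180.
Year 3: 3,594 × $15 = $53,910. Book value $281,270.
Year 4: 1,514 × $15 = $22,710. Book value $258,560.

$22,710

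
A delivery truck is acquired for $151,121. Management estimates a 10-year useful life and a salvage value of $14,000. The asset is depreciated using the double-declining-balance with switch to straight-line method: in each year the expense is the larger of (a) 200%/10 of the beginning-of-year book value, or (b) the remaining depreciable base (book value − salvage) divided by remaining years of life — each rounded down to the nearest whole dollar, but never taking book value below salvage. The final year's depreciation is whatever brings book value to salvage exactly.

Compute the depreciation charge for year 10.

$5,678

Depreciable base = $151,121 − $14,000 = $137,121.
Year 1: DB = ⌊$151,121 × 200%/10⌋ = $30,224; SL = ⌊$137,121/10⌋ = $13,712 → take DB $30,224. Book value $120,897.
Year 2: DB = ⌊$120,897 × 200%/10⌋ = $24,179; SL = ⌊$106,897/9⌋ = $11,877 → take DB $24,179. Book value $96,718.
Year 3: DB = ⌊$96,718 × 200%/10⌋ = $19,343; SL = ⌊$82,718/8⌋ = $10,339 → take DB $19,343. Book value $77,375.
Year 4: DB = ⌊$77,375 × 200%/10⌋ = $15,475; SL = ⌊$63,375/7⌋ = $9,053 → take DB $15,475. Book value $61,900.
Year 5: DB = ⌊$61,900 × 200%/10⌋ = $12,380; SL = ⌊$47,900/6⌋ = $7,983 → take DB $12,380. Book value $49,520.
Year 6: DB = ⌊$49,520 × 200%/10⌋ = $9,904; SL = ⌊$35,520/5⌋ = $7,104 → take DB $9,904. Book value $39,616.
Year 7: DB = ⌊$39,616 × 200%/10⌋ = $7,923; SL = ⌊$25,616/4⌋ = $6,404 → take DB $7,923. Book value $31,693.
Year 8: DB = ⌊$31,693 × 200%/10⌋ = $6,338; SL = ⌊$17,693/3⌋ = $5,897 → take DB $6,338. Book value $25,355.
Year 9: DB = ⌊$25,355 × 200%/10⌋ = $5,071; SL = ⌊$11,355/2⌋ = $5,677 → take SL $5,677. Book value $19,678.
Year 10 (final): $19,678 − $14,000 = $5,678. Book value $14,000.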